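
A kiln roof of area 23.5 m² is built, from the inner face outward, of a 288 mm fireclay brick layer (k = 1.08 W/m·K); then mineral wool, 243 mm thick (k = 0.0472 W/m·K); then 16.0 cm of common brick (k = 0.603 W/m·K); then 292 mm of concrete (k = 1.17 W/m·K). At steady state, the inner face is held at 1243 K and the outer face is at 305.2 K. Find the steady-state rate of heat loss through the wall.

Q = 3.72 kW

Treat each layer as a resistance in series:
  R_fireclay brick = L/(kA) = 0.288/(1.08·23.5) = 0.01135 K/W
  R_mineral wool = L/(kA) = 0.243/(0.0472·23.5) = 0.2191 K/W
  R_common brick = L/(kA) = 0.160/(0.603·23.5) = 0.01129 K/W
  R_concrete = L/(kA) = 0.292/(1.17·23.5) = 0.01062 K/W
ΣR = 0.01135 + 0.2191 + 0.01129 + 0.01062 = 0.2524 K/W
Q = ΔT/ΣR = (1243 K − 305.2 K)/0.2524 = 3720 W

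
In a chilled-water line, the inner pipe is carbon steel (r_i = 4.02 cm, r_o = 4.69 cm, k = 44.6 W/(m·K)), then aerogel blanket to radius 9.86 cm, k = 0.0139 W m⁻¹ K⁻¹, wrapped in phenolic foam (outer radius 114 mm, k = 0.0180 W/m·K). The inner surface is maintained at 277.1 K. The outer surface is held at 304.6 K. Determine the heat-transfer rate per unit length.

Treat each layer as a resistance in series:
  R'_carbon steel = ln(0.0469/0.0402)/(2πk) = 0.1542/(2π·44.6) = 5.501×10^-4 m·K/W
  R'_aerogel blanket = ln(0.0986/0.0469)/(2πk) = 0.7431/(2π·0.0139) = 8.508 m·K/W
  R'_phenolic foam = ln(0.114/0.0986)/(2πk) = 0.1451/(2π·0.0180) = 1.283 m·K/W
ΣR = 5.501×10^-4 + 8.508 + 1.283 = 9.792 m·K/W
Q' = ΔT/ΣR = (277.1 K − 304.6 K)/9.792 = -2.81 W/m
(Negative Q' ⇒ heat flows inward; heat gain = 2.81 W/m.)

Q' = 2.81 W/m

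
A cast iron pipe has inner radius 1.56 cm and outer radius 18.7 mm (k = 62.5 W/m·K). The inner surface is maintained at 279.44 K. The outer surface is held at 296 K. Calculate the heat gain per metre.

Q' = 2πk·ΔT/ln(r₂/r₁) = 2π × 62.5 × 16.56 / ln(0.0187/0.0156) = 35900 W/m

Q' = 35900 W/m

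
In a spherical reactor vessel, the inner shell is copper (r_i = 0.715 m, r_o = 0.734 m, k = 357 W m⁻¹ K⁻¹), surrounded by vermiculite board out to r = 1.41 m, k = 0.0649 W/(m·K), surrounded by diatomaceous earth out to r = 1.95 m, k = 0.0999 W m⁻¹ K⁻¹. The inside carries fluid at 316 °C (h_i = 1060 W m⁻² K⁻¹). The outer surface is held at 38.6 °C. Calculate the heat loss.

Q = 290 W

Series thermal resistances, inner to outer:
  R_conv,in = 1/(4πr²h) = 1/(4π·0.715²·1060) = 1.468×10^-4 K/W
  R_copper = (1/0.715 − 1/0.734)/(4πk) = 0.03620/(4π·357) = 8.070×10^-6 K/W
  R_vermiculite board = (1/0.734 − 1/1.41)/(4πk) = 0.6532/(4π·0.0649) = 0.8009 K/W
  R_diatomaceous earth = (1/1.41 − 1/1.95)/(4πk) = 0.1964/(4π·0.0999) = 0.1564 K/W
ΣR = 1.468×10^-4 + 8.070×10^-6 + 0.8009 + 0.1564 = 0.9575 K/W
Q = ΔT/ΣR = (316 °C − 38.6 °C)/0.9575 = 290 W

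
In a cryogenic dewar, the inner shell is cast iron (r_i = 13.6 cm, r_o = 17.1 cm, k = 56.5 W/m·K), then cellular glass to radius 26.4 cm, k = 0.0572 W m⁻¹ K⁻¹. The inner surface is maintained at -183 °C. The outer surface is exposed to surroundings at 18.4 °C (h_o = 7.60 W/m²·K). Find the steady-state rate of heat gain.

Q = 66.7 W

Resistance network (inner→outer):
  R_cast iron = (1/0.136 − 1/0.171)/(4πk) = 1.505/(4π·56.5) = 0.002120 K/W
  R_cellular glass = (1/0.171 − 1/0.264)/(4πk) = 2.060/(4π·0.0572) = 2.866 K/W
  R_conv,out = 1/(4πr²h) = 1/(4π·0.264²·7.60) = 0.1502 K/W
ΣR = 0.002120 + 2.866 + 0.1502 = 3.018 K/W
Q = ΔT/ΣR = (-183 °C − 18.4 °C)/3.018 = -66.7 W
(Negative Q ⇒ heat flows inward; heat gain = 66.7 W.)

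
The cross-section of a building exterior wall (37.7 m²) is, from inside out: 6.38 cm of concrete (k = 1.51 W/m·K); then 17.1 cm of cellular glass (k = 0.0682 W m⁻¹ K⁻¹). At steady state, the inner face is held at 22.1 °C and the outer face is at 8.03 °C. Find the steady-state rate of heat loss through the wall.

Series thermal resistances, inner to outer:
  R_concrete = L/(kA) = 0.0638/(1.51·37.7) = 0.001121 K/W
  R_cellular glass = L/(kA) = 0.171/(0.0682·37.7) = 0.06651 K/W
ΣR = 0.001121 + 0.06651 = 0.06763 K/W
Q = ΔT/ΣR = (22.1 °C − 8.03 °C)/0.06763 = 208 W

Q = 208 W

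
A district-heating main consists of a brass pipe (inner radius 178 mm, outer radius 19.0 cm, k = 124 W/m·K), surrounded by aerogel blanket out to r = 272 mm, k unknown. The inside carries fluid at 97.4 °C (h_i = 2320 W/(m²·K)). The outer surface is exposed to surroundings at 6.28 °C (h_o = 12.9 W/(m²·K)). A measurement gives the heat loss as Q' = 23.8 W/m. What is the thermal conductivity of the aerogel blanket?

ΣR = ΔT/Q' = |97.4 − 6.28|/23.8 = 3.829 m·K/W
Known resistances:
  R'_conv,in = 1/(2πr h) = 1/(2π·0.178·2320) = 3.854×10^-4 m·K/W
  R'_brass = ln(0.190/0.178)/(2πk) = 0.06524/(2π·124) = 8.374×10^-5 m·K/W
  R'_conv,out = 1/(2πr h) = 1/(2π·0.272·12.9) = 0.04536 m·K/W
R_aerogel blanket = ΣR − ΣR_known = 3.829 − 0.04583 = 3.783 m·K/W
ln(r₂/r₁)/(2πk) = 3.783 ⇒ k = 0.3588/(2π·3.783) = 0.0151 W/m·K

k = 0.0151 W/m·K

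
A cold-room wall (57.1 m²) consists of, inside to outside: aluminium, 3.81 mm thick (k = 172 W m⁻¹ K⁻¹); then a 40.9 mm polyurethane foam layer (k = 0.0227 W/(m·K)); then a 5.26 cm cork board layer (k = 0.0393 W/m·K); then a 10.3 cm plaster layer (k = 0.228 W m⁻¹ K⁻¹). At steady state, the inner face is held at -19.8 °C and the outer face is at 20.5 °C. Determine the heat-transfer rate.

Q = 641 W

Treat each layer as a resistance in series:
  R_aluminium = L/(kA) = 0.00381/(172·57.1) = 3.879×10^-7 K/W
  R_polyurethane foam = L/(kA) = 0.0409/(0.0227·57.1) = 0.03155 K/W
  R_cork board = L/(kA) = 0.0526/(0.0393·57.1) = 0.02344 K/W
  R_plaster = L/(kA) = 0.103/(0.228·57.1) = 0.007912 K/W
ΣR = 3.879×10^-7 + 0.03155 + 0.02344 + 0.007912 = 0.06290 K/W
Q = ΔT/ΣR = (-19.8 °C − 20.5 °C)/0.06290 = -641 W
(Negative Q ⇒ heat flows inward; heat gain = 641 W.)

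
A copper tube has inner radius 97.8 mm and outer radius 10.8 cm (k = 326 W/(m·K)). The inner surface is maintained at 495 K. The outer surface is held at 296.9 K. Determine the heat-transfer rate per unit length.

Q' = 4.09×10^6 W/m

Q' = 2πk·ΔT/ln(r₂/r₁) = 2π × 326 × 198.1 / ln(0.108/0.0978) = 4.09×10^6 W/m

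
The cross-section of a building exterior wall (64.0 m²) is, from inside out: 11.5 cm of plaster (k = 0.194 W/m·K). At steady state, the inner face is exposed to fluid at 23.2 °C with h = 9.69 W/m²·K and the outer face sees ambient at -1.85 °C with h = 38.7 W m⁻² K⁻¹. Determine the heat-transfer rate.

Resistance network (inner→outer):
  R_conv,in = 1/(hA) = 1/(9.69·64.0) = 0.001612 K/W
  R_plaster = L/(kA) = 0.115/(0.194·64.0) = 0.009262 K/W
  R_conv,out = 1/(hA) = 1/(38.7·64.0) = 4.037×10^-4 K/W
ΣR = 0.001612 + 0.009262 + 4.037×10^-4 = 0.01128 K/W
Q = ΔT/ΣR = (23.2 °C − -1.85 °C)/0.01128 = 2220 W

Q = 2.22 kW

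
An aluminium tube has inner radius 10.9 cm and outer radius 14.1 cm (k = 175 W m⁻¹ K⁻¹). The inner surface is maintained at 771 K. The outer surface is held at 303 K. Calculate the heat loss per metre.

Q' = 2πk·ΔT/ln(r₂/r₁) = 2π × 175 × 468 / ln(0.141/0.109) = 2.00×10^6 W/m

Q' = 2000 kW/m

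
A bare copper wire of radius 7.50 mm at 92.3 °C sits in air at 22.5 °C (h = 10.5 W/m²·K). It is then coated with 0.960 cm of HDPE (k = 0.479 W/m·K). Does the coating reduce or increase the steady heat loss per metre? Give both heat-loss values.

increases: 34.5 → 60.2 W/m

Critical radius for a cylinder: r_cr = k/h = 0.0456 m = 4.56 cm.
Outer radius after coating: r₂ = 0.00750 + 0.00960 = 0.01710 m.
Since r₁ < r_cr and r₂ ≤ r_cr, the coating moves toward the maximum at r_cr — heat loss rises.
Bare: R = 1/(2πr₁h) = 2.021 m·K/W; Q = 69.8/2.021 = 34.5 W/m.
Coated: R = R_cond + R_conv = 1.160 m·K/W; Q = 69.8/1.160 = 60.2 W/m.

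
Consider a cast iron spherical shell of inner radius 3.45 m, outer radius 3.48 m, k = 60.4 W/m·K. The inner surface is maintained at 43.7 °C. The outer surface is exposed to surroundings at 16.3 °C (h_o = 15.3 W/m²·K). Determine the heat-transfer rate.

Q = 63.3 kW

Treat each layer as a resistance in series:
  R_cast iron = (1/3.45 − 1/3.48)/(4πk) = 0.002499/(4π·60.4) = 3.292×10^-6 K/W
  R_conv,out = 1/(4πr²h) = 1/(4π·3.48²·15.3) = 4.295×10^-4 K/W
ΣR = 3.292×10^-6 + 4.295×10^-4 = 4.328×10^-4 K/W
Q = ΔT/ΣR = (43.7 °C − 16.3 °C)/4.328×10^-4 = 63300 W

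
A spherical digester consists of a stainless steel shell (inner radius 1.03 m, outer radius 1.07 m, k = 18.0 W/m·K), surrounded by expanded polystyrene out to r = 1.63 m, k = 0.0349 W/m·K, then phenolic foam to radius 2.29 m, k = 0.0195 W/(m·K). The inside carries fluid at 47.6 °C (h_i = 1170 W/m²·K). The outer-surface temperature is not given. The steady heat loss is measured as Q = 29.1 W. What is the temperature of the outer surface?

Series resistances:
  R_conv,in = 1/(4πr²h) = 1/(4π·1.03²·1170) = 6.411×10^-5 K/W
  R_stainless steel = (1/1.03 − 1/1.07)/(4πk) = 0.03629/(4π·18.0) = 1.605×10^-4 K/W
  R_expanded polystyrene = (1/1.07 − 1/1.63)/(4πk) = 0.3211/(4π·0.0349) = 0.7321 K/W
  R_phenolic foam = (1/1.63 − 1/2.29)/(4πk) = 0.1768/(4π·0.0195) = 0.7216 K/W
ΣR = 1.454 K/W
ΔT = Q·ΣR = 29.1 × 1.454 = 42.31 K
Heat flows outward, so T_out = T_in − ΔT = 47.6 − 42.31 = 5.29 °C

T_out = 5.29 °C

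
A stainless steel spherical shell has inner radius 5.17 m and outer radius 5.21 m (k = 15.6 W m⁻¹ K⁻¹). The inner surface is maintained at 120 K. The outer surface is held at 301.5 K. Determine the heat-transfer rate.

Q = 4πk·ΔT/(1/r₁ − 1/r₂) = 4π × 15.6 × 181.5 / (1/5.17 − 1/5.21) = 2.40×10^7 W

Q = 2.40×10^7 W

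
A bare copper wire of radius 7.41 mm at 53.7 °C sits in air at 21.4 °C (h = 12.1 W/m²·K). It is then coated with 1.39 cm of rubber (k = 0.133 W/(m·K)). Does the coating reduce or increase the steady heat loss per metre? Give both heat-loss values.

reduces: 18.2 → 17.2 W/m

Critical radius for a cylinder: r_cr = k/h = 0.0110 m = 1.10 cm.
Outer radius after coating: r₂ = 0.00741 + 0.0139 = 0.02131 m.
r₁ < r_cr < r₂: heat loss rises to a maximum at r_cr then falls. Whether the coating helps depends on whether Q(r₂) has dropped back below Q(r₁).
Bare: R = 1/(2πr₁h) = 1.775 m·K/W; Q = 32.3/1.775 = 18.2 W/m.
Coated: R = R_cond + R_conv = 1.881 m·K/W; Q = 32.3/1.881 = 17.2 W/m.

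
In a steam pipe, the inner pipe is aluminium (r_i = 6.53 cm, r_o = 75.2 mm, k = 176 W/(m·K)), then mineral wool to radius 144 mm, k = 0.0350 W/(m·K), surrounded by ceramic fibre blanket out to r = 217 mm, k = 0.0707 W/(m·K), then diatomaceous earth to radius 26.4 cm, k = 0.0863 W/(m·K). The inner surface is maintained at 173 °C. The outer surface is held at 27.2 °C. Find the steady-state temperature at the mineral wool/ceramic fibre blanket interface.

T = 71.4 °C

Treat each layer as a resistance in series:
  R'_aluminium = ln(0.0752/0.0653)/(2πk) = 0.1412/(2π·176) = 1.276×10^-4 m·K/W
  R'_mineral wool = ln(0.144/0.0752)/(2πk) = 0.6497/(2π·0.0350) = 2.954 m·K/W
  R'_ceramic fibre blanket = ln(0.217/0.144)/(2πk) = 0.4101/(2π·0.0707) = 0.9232 m·K/W
  R'_diatomaceous earth = ln(0.264/0.217)/(2πk) = 0.1961/(2π·0.0863) = 0.3616 m·K/W
ΣR = 1.276×10^-4 + 2.954 + 0.9232 + 0.3616 = 4.239 m·K/W
Q' = ΔT/ΣR = (173 °C − 27.2 °C)/4.239 = 34.39 W/m
From the inner boundary to the mineral wool/ceramic fibre blanket interface, ΣR_partial = 2.954 m·K/W.
T_interface = T_in − Q'·ΣR_partial = 173 °C − (34.39)(2.954) = 71.4 °C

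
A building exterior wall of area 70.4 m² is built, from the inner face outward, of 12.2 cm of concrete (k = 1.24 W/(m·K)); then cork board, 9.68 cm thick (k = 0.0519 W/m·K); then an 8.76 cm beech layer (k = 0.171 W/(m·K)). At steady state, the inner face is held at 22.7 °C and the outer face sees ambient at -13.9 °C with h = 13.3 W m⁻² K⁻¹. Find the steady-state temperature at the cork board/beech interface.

Series thermal resistances, inner to outer:
  R_concrete = L/(kA) = 0.122/(1.24·70.4) = 0.001398 K/W
  R_cork board = L/(kA) = 0.0968/(0.0519·70.4) = 0.02649 K/W
  R_beech = L/(kA) = 0.0876/(0.171·70.4) = 0.007277 K/W
  R_conv,out = 1/(hA) = 1/(13.3·70.4) = 0.001068 K/W
ΣR = 0.001398 + 0.02649 + 0.007277 + 0.001068 = 0.03623 K/W
Q = ΔT/ΣR = (22.7 °C − -13.9 °C)/0.03623 = 1010 W
From the inner boundary to the cork board/beech interface, ΣR_partial = 0.02789 K/W.
T_interface = T_in − Q·ΣR_partial = 22.7 °C − (1010)(0.02789) = -5.47 °C

T = -5.47 °C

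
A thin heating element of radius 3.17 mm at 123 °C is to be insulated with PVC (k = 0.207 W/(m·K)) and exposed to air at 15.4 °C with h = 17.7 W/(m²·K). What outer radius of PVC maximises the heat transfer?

r_cr = 1.17 cm

For a cylinder, r_cr = k_ins/h = 0.207/17.7 = 0.0117 m = 1.17 cm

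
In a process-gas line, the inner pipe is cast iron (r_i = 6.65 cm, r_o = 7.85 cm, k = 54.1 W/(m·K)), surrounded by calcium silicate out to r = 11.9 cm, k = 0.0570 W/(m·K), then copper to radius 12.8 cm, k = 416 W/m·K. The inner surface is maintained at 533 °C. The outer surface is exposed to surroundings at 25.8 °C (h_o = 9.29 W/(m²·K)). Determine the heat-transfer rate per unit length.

Series thermal resistances, inner to outer:
  R'_cast iron = ln(0.0785/0.0665)/(2πk) = 0.1659/(2π·54.1) = 4.880×10^-4 m·K/W
  R'_calcium silicate = ln(0.119/0.0785)/(2πk) = 0.4160/(2π·0.0570) = 1.162 m·K/W
  R'_copper = ln(0.128/0.119)/(2πk) = 0.07291/(2π·416) = 2.789×10^-5 m·K/W
  R'_conv,out = 1/(2πr h) = 1/(2π·0.128·9.29) = 0.1338 m·K/W
ΣR = 4.880×10^-4 + 1.162 + 2.789×10^-5 + 0.1338 = 1.296 m·K/W
Q' = ΔT/ΣR = (533 °C − 25.8 °C)/1.296 = 391 W/m

Q' = 391 W/m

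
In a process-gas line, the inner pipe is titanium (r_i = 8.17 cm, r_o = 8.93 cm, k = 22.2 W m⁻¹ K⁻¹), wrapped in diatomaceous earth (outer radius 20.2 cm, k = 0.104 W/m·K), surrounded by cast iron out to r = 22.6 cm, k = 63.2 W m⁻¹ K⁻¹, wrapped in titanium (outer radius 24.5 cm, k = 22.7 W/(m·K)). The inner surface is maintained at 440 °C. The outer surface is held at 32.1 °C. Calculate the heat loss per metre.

Series thermal resistances, inner to outer:
  R'_titanium = ln(0.0893/0.0817)/(2πk) = 0.08895/(2π·22.2) = 6.377×10^-4 m·K/W
  R'_diatomaceous earth = ln(0.202/0.0893)/(2πk) = 0.8163/(2π·0.104) = 1.249 m·K/W
  R'_cast iron = ln(0.226/0.202)/(2πk) = 0.1123/(2π·63.2) = 2.827×10^-4 m·K/W
  R'_titanium = ln(0.245/0.226)/(2πk) = 0.08072/(2π·22.7) = 5.660×10^-4 m·K/W
ΣR = 6.377×10^-4 + 1.249 + 2.827×10^-4 + 5.660×10^-4 = 1.250 m·K/W
Q' = ΔT/ΣR = (440 °C − 32.1 °C)/1.250 = 326 W/m

Q' = 326 W/m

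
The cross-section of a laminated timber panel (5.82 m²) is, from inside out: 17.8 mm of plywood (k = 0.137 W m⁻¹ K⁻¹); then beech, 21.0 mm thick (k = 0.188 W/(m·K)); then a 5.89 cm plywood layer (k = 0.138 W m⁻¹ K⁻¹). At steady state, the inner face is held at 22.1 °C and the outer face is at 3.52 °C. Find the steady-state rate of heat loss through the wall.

Treat each layer as a resistance in series:
  R_plywood = L/(kA) = 0.0178/(0.137·5.82) = 0.02232 K/W
  R_beech = L/(kA) = 0.0210/(0.188·5.82) = 0.01919 K/W
  R_plywood = L/(kA) = 0.0589/(0.138·5.82) = 0.07334 K/W
ΣR = 0.02232 + 0.01919 + 0.07334 = 0.1149 K/W
Q = ΔT/ΣR = (22.1 °C − 3.52 °C)/0.1149 = 162 W

Q = 162 W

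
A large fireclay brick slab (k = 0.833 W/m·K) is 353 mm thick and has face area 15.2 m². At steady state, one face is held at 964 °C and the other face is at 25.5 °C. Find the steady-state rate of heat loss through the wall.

Q = kA·ΔT/L = 0.833 × 15.2 × |964 °C − 25.5 °C| / 0.353 = 33700 W

Q = 33.7 kW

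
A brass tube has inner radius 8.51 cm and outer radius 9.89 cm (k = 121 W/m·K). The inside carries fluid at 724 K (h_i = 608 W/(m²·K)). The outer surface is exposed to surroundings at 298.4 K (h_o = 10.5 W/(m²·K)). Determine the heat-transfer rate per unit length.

Series thermal resistances, inner to outer:
  R'_conv,in = 1/(2πr h) = 1/(2π·0.0851·608) = 0.003076 m·K/W
  R'_brass = ln(0.0989/0.0851)/(2πk) = 0.1503/(2π·121) = 1.977×10^-4 m·K/W
  R'_conv,out = 1/(2πr h) = 1/(2π·0.0989·10.5) = 0.1533 m·K/W
ΣR = 0.003076 + 1.977×10^-4 + 0.1533 = 0.1566 m·K/W
Q' = ΔT/ΣR = (724 K − 298.4 K)/0.1566 = 2720 W/m

Q' = 2720 W/m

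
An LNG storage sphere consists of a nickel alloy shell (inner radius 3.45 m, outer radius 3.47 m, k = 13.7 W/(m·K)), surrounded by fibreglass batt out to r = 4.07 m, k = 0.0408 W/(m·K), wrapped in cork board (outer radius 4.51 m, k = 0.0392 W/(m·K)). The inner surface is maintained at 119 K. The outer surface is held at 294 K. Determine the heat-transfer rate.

Q = 1330 W

Treat each layer as a resistance in series:
  R_nickel alloy = (1/3.45 − 1/3.47)/(4πk) = 0.001671/(4π·13.7) = 9.704×10^-6 K/W
  R_fibreglass batt = (1/3.47 − 1/4.07)/(4πk) = 0.04248/(4π·0.0408) = 0.08286 K/W
  R_cork board = (1/4.07 − 1/4.51)/(4πk) = 0.02397/(4π·0.0392) = 0.04866 K/W
ΣR = 9.704×10^-6 + 0.08286 + 0.04866 = 0.1315 K/W
Q = ΔT/ΣR = (119 K − 294 K)/0.1315 = -1330 W
(Negative Q ⇒ heat flows inward; heat gain = 1330 W.)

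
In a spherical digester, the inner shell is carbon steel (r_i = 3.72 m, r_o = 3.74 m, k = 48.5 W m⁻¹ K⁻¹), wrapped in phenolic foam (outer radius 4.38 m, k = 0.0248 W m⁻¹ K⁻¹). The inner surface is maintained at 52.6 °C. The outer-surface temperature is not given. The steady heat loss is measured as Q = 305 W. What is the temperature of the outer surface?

Series resistances:
  R_carbon steel = (1/3.72 − 1/3.74)/(4πk) = 0.001438/(4π·48.5) = 2.359×10^-6 K/W
  R_phenolic foam = (1/3.74 − 1/4.38)/(4πk) = 0.03907/(4π·0.0248) = 0.1254 K/W
ΣR = 0.1254 K/W
ΔT = Q·ΣR = 305 × 0.1254 = 38.25 K
Heat flows outward, so T_out = T_in − ΔT = 52.6 − 38.25 = 14.4 °C

T_out = 14.4 °C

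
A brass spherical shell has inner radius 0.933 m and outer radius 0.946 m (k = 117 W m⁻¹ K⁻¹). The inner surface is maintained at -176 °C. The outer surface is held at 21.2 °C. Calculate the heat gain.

Q = 4πk·ΔT/(1/r₁ − 1/r₂) = 4π × 117 × 197.2 / (1/0.933 − 1/0.946) = 1.97×10^7 W

Q = 1.97×10^7 W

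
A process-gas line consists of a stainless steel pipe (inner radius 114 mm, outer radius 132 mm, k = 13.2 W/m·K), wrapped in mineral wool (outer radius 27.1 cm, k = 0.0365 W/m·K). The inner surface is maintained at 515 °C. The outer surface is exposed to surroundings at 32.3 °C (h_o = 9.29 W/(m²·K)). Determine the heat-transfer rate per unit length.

Series thermal resistances, inner to outer:
  R'_stainless steel = ln(0.132/0.114)/(2πk) = 0.1466/(2π·13.2) = 0.001768 m·K/W
  R'_mineral wool = ln(0.271/0.132)/(2πk) = 0.7193/(2π·0.0365) = 3.137 m·K/W
  R'_conv,out = 1/(2πr h) = 1/(2π·0.271·9.29) = 0.06322 m·K/W
ΣR = 0.001768 + 3.137 + 0.06322 = 3.202 m·K/W
Q' = ΔT/ΣR = (515 °C − 32.3 °C)/3.202 = 151 W/m

Q' = 151 W/m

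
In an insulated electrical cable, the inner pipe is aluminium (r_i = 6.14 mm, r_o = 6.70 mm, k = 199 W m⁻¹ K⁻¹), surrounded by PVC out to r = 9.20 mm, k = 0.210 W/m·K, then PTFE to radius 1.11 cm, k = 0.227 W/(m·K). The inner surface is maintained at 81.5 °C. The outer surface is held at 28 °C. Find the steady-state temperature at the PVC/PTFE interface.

Series thermal resistances, inner to outer:
  R'_aluminium = ln(0.00670/0.00614)/(2πk) = 0.08728/(2π·199) = 6.981×10^-5 m·K/W
  R'_PVC = ln(0.00920/0.00670)/(2πk) = 0.3171/(2π·0.210) = 0.2403 m·K/W
  R'_PTFE = ln(0.0111/0.00920)/(2πk) = 0.1877/(2π·0.227) = 0.1316 m·K/W
ΣR = 6.981×10^-5 + 0.2403 + 0.1316 = 0.3720 m·K/W
Q' = ΔT/ΣR = (81.5 °C − 28 °C)/0.3720 = 143.8 W/m
From the inner boundary to the PVC/PTFE interface, ΣR_partial = 0.2404 m·K/W.
T_interface = T_in − Q'·ΣR_partial = 81.5 °C − (143.8)(0.2404) = 46.9 °C

T = 46.9 °C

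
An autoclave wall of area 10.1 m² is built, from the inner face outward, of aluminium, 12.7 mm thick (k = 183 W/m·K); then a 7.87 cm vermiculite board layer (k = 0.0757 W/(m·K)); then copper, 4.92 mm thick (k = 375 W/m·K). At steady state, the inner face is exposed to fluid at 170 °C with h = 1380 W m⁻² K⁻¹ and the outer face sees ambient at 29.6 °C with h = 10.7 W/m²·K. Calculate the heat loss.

Resistance network (inner→outer):
  R_conv,in = 1/(hA) = 1/(1380·10.1) = 7.175×10^-5 K/W
  R_aluminium = L/(kA) = 0.0127/(183·10.1) = 6.871×10^-6 K/W
  R_vermiculite board = L/(kA) = 0.0787/(0.0757·10.1) = 0.1029 K/W
  R_copper = L/(kA) = 0.00492/(375·10.1) = 1.299×10^-6 K/W
  R_conv,out = 1/(hA) = 1/(10.7·10.1) = 0.009253 K/W
ΣR = 7.175×10^-5 + 6.871×10^-6 + 0.1029 + 1.299×10^-6 + 0.009253 = 0.1122 K/W
Q = ΔT/ΣR = (170 °C − 29.6 °C)/0.1122 = 1250 W

Q = 1250 W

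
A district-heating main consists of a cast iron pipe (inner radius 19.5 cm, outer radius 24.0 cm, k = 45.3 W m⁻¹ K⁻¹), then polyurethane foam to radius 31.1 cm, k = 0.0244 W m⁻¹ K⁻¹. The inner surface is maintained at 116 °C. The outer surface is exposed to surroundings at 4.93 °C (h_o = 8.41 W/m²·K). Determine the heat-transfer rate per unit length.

Series thermal resistances, inner to outer:
  R'_cast iron = ln(0.240/0.195)/(2πk) = 0.2076/(2π·45.3) = 7.295×10^-4 m·K/W
  R'_polyurethane foam = ln(0.311/0.240)/(2πk) = 0.2592/(2π·0.0244) = 1.690 m·K/W
  R'_conv,out = 1/(2πr h) = 1/(2π·0.311·8.41) = 0.06085 m·K/W
ΣR = 7.295×10^-4 + 1.690 + 0.06085 = 1.752 m·K/W
Q' = ΔT/ΣR = (116 °C − 4.93 °C)/1.752 = 63.4 W/m

Q' = 63.4 W/m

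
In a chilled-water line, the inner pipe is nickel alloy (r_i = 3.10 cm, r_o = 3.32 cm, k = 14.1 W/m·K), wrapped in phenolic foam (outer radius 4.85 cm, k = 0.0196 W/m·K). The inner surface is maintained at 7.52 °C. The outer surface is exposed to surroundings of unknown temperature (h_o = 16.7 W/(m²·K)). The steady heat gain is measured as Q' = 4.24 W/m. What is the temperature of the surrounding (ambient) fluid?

Series resistances:
  R'_nickel alloy = ln(0.0332/0.0310)/(2πk) = 0.06856/(2π·14.1) = 7.739×10^-4 m·K/W
  R'_phenolic foam = ln(0.0485/0.0332)/(2πk) = 0.3790/(2π·0.0196) = 3.078 m·K/W
  R'_conv,out = 1/(2πr h) = 1/(2π·0.0485·16.7) = 0.1965 m·K/W
ΣR = 3.275 m·K/W
ΔT = Q'·ΣR = 4.24 × 3.275 = 13.89 K
Heat flows inward, so T_out = T_in + ΔT = 7.52 + 13.89 = 21.4 °C

T_out = 21.4 °C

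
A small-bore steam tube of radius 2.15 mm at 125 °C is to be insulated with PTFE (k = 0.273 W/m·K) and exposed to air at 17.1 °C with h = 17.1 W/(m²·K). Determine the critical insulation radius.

For a cylinder, r_cr = k_ins/h = 0.273/17.1 = 0.0160 m = 1.60 cm

r_cr = 1.60 cm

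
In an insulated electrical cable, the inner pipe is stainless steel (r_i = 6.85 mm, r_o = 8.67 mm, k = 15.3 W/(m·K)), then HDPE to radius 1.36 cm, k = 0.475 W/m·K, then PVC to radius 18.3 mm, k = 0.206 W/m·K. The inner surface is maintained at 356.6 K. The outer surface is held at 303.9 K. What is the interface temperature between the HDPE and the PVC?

Resistance network (inner→outer):
  R'_stainless steel = ln(0.00867/0.00685)/(2πk) = 0.2356/(2π·15.3) = 0.002451 m·K/W
  R'_HDPE = ln(0.0136/0.00867)/(2πk) = 0.4502/(2π·0.475) = 0.1508 m·K/W
  R'_PVC = ln(0.0183/0.0136)/(2πk) = 0.2968/(2π·0.206) = 0.2293 m·K/W
ΣR = 0.002451 + 0.1508 + 0.2293 = 0.3826 m·K/W
Q' = ΔT/ΣR = (356.6 K − 303.9 K)/0.3826 = 137.7 W/m
From the inner boundary to the HDPE/PVC interface, ΣR_partial = 0.1533 m·K/W.
T_interface = T_in − Q'·ΣR_partial = 356.6 K − (137.7)(0.1533) = 335.5 K

T = 335.5 K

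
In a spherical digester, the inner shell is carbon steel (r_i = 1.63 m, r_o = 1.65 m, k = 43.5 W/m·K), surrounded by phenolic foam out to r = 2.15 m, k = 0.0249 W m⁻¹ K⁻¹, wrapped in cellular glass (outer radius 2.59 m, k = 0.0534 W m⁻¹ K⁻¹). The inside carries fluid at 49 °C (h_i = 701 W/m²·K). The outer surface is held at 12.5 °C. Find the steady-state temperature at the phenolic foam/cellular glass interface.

Resistance network (inner→outer):
  R_conv,in = 1/(4πr²h) = 1/(4π·1.63²·701) = 4.273×10^-5 K/W
  R_carbon steel = (1/1.63 − 1/1.65)/(4πk) = 0.007436/(4π·43.5) = 1.360×10^-5 K/W
  R_phenolic foam = (1/1.65 − 1/2.15)/(4πk) = 0.1409/(4π·0.0249) = 0.4504 K/W
  R_cellular glass = (1/2.15 − 1/2.59)/(4πk) = 0.07902/(4π·0.0534) = 0.1178 K/W
ΣR = 4.273×10^-5 + 1.360×10^-5 + 0.4504 + 0.1178 = 0.5683 K/W
Q = ΔT/ΣR = (49 °C − 12.5 °C)/0.5683 = 64.23 W
From the inner boundary to the phenolic foam/cellular glass interface, ΣR_partial = 0.4505 K/W.
T_interface = T_in − Q·ΣR_partial = 49 °C − (64.23)(0.4505) = 20.1 °C

T = 20.1 °C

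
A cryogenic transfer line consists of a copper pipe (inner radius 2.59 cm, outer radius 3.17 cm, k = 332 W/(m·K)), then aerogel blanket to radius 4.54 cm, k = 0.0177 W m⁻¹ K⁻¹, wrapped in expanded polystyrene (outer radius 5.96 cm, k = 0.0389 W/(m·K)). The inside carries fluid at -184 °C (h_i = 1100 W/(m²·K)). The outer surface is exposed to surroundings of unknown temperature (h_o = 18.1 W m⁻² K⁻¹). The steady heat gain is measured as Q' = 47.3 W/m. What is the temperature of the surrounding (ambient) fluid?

Series resistances:
  R'_conv,in = 1/(2πr h) = 1/(2π·0.0259·1100) = 0.005586 m·K/W
  R'_copper = ln(0.0317/0.0259)/(2πk) = 0.2021/(2π·332) = 9.687×10^-5 m·K/W
  R'_aerogel blanket = ln(0.0454/0.0317)/(2πk) = 0.3592/(2π·0.0177) = 3.230 m·K/W
  R'_expanded polystyrene = ln(0.0596/0.0454)/(2πk) = 0.2721/(2π·0.0389) = 1.113 m·K/W
  R'_conv,out = 1/(2πr h) = 1/(2π·0.0596·18.1) = 0.1475 m·K/W
ΣR = 4.496 m·K/W
ΔT = Q'·ΣR = 47.3 × 4.496 = 212.7 K
Heat flows inward, so T_out = T_in + ΔT = -184 + 212.7 = 28.7 °C

T_out = 28.7 °C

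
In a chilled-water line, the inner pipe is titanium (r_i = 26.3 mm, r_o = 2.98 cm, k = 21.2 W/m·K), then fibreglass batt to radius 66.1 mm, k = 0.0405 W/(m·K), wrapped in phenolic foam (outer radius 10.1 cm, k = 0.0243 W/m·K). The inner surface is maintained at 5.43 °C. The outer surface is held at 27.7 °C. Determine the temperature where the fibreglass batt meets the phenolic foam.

Resistance network (inner→outer):
  R'_titanium = ln(0.0298/0.0263)/(2πk) = 0.1249/(2π·21.2) = 9.380×10^-4 m·K/W
  R'_fibreglass batt = ln(0.0661/0.0298)/(2πk) = 0.7967/(2π·0.0405) = 3.131 m·K/W
  R'_phenolic foam = ln(0.101/0.0661)/(2πk) = 0.4240/(2π·0.0243) = 2.777 m·K/W
ΣR = 9.380×10^-4 + 3.131 + 2.777 = 5.909 m·K/W
Q' = ΔT/ΣR = (5.43 °C − 27.7 °C)/5.909 = -3.769 W/m
From the inner boundary to the fibreglass batt/phenolic foam interface, ΣR_partial = 3.132 m·K/W.
T_interface = T_in − Q'·ΣR_partial = 5.43 °C − (-3.769)(3.132) = 17.2 °C

T = 17.2 °C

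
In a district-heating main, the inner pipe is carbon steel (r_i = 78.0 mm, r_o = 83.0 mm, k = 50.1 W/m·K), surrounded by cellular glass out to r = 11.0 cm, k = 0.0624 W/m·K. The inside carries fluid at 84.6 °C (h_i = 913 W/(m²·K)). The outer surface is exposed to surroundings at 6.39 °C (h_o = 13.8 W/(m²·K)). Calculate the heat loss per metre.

Q' = 94.7 W/m

Series thermal resistances, inner to outer:
  R'_conv,in = 1/(2πr h) = 1/(2π·0.0780·913) = 0.002235 m·K/W
  R'_carbon steel = ln(0.0830/0.0780)/(2πk) = 0.06213/(2π·50.1) = 1.974×10^-4 m·K/W
  R'_cellular glass = ln(0.110/0.0830)/(2πk) = 0.2816/(2π·0.0624) = 0.7183 m·K/W
  R'_conv,out = 1/(2πr h) = 1/(2π·0.110·13.8) = 0.1048 m·K/W
ΣR = 0.002235 + 1.974×10^-4 + 0.7183 + 0.1048 = 0.8255 m·K/W
Q' = ΔT/ΣR = (84.6 °C − 6.39 °C)/0.8255 = 94.7 W/m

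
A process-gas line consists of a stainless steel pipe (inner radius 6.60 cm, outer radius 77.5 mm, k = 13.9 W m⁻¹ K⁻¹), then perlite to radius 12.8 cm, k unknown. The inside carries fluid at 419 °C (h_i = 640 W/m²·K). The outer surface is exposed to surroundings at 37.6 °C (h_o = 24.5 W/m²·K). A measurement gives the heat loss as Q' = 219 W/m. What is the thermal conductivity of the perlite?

k = 0.0474 W/m·K

ΣR = ΔT/Q' = |419 − 37.6|/219 = 1.742 m·K/W
Known resistances:
  R'_conv,in = 1/(2πr h) = 1/(2π·0.0660·640) = 0.003768 m·K/W
  R'_stainless steel = ln(0.0775/0.0660)/(2πk) = 0.1606/(2π·13.9) = 0.001839 m·K/W
  R'_conv,out = 1/(2πr h) = 1/(2π·0.128·24.5) = 0.05075 m·K/W
R_perlite = ΣR − ΣR_known = 1.742 − 0.05636 = 1.686 m·K/W
ln(r₂/r₁)/(2πk) = 1.686 ⇒ k = 0.5018/(2π·1.686) = 0.0474 W/m·K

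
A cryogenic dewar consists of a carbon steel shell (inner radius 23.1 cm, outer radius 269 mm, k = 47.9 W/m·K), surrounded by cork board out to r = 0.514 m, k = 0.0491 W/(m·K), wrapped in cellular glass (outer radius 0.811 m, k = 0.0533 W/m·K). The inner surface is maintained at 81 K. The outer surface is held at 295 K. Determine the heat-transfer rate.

Treat each layer as a resistance in series:
  R_carbon steel = (1/0.231 − 1/0.269)/(4πk) = 0.6115/(4π·47.9) = 0.001016 K/W
  R_cork board = (1/0.269 − 1/0.514)/(4πk) = 1.772/(4π·0.0491) = 2.872 K/W
  R_cellular glass = (1/0.514 − 1/0.811)/(4πk) = 0.7125/(4π·0.0533) = 1.064 K/W
ΣR = 0.001016 + 2.872 + 1.064 = 3.937 K/W
Q = ΔT/ΣR = (81 K − 295 K)/3.937 = -54.4 W
(Negative Q ⇒ heat flows inward; heat gain = 54.4 W.)

Q = 54.4 W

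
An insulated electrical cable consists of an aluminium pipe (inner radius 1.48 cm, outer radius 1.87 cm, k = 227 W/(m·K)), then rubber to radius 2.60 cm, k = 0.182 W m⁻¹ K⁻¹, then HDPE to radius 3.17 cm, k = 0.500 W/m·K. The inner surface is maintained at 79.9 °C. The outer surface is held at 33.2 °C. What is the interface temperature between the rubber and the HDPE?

T = 41.6 °C

Series thermal resistances, inner to outer:
  R'_aluminium = ln(0.0187/0.0148)/(2πk) = 0.2339/(2π·227) = 1.640×10^-4 m·K/W
  R'_rubber = ln(0.0260/0.0187)/(2πk) = 0.3296/(2π·0.182) = 0.2882 m·K/W
  R'_HDPE = ln(0.0317/0.0260)/(2πk) = 0.1982/(2π·0.500) = 0.06310 m·K/W
ΣR = 1.640×10^-4 + 0.2882 + 0.06310 = 0.3515 m·K/W
Q' = ΔT/ΣR = (79.9 °C − 33.2 °C)/0.3515 = 132.9 W/m
From the inner boundary to the rubber/HDPE interface, ΣR_partial = 0.2884 m·K/W.
T_interface = T_in − Q'·ΣR_partial = 79.9 °C − (132.9)(0.2884) = 41.6 °C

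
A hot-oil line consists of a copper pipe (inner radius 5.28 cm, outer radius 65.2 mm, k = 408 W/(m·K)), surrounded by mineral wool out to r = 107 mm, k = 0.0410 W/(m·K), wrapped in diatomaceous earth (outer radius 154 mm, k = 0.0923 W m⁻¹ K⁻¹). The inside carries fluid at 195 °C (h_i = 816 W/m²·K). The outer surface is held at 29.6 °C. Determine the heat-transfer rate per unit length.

Series thermal resistances, inner to outer:
  R'_conv,in = 1/(2πr h) = 1/(2π·0.0528·816) = 0.003694 m·K/W
  R'_copper = ln(0.0652/0.0528)/(2πk) = 0.2109/(2π·408) = 8.229×10^-5 m·K/W
  R'_mineral wool = ln(0.107/0.0652)/(2πk) = 0.4954/(2π·0.0410) = 1.923 m·K/W
  R'_diatomaceous earth = ln(0.154/0.107)/(2πk) = 0.3641/(2π·0.0923) = 0.6279 m·K/W
ΣR = 0.003694 + 8.229×10^-5 + 1.923 + 0.6279 = 2.555 m·K/W
Q' = ΔT/ΣR = (195 °C − 29.6 °C)/2.555 = 64.7 W/m

Q' = 64.7 W/m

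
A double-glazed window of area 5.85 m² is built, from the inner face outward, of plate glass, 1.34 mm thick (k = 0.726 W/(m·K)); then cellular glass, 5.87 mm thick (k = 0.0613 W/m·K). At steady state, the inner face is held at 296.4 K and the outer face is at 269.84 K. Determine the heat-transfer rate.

Series thermal resistances, inner to outer:
  R_plate glass = L/(kA) = 0.00134/(0.726·5.85) = 3.155×10^-4 K/W
  R_cellular glass = L/(kA) = 0.00587/(0.0613·5.85) = 0.01637 K/W
ΣR = 3.155×10^-4 + 0.01637 = 0.01669 K/W
Q = ΔT/ΣR = (296.4 K − 269.84 K)/0.01669 = 1590 W

Q = 1590 W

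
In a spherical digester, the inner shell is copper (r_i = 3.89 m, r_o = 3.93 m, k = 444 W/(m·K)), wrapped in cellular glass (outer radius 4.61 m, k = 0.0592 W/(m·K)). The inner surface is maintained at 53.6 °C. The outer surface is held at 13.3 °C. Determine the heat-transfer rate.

Q = 799 W

Series thermal resistances, inner to outer:
  R_copper = (1/3.89 − 1/3.93)/(4πk) = 0.002616/(4π·444) = 4.689×10^-7 K/W
  R_cellular glass = (1/3.93 − 1/4.61)/(4πk) = 0.03753/(4π·0.0592) = 0.05045 K/W
ΣR = 4.689×10^-7 + 0.05045 = 0.05045 K/W
Q = ΔT/ΣR = (53.6 °C − 13.3 °C)/0.05045 = 799 W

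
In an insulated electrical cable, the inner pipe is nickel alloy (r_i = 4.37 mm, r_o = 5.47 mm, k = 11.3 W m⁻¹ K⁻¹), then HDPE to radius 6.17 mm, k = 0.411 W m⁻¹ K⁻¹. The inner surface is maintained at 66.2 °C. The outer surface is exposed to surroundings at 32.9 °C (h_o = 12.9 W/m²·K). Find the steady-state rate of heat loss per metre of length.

Q' = 16.2 W/m

Series thermal resistances, inner to outer:
  R'_nickel alloy = ln(0.00547/0.00437)/(2πk) = 0.2245/(2π·11.3) = 0.003162 m·K/W
  R'_HDPE = ln(0.00617/0.00547)/(2πk) = 0.1204/(2π·0.411) = 0.04663 m·K/W
  R'_conv,out = 1/(2πr h) = 1/(2π·0.00617·12.9) = 2.000 m·K/W
ΣR = 0.003162 + 0.04663 + 2.000 = 2.050 m·K/W
Q' = ΔT/ΣR = (66.2 °C − 32.9 °C)/2.050 = 16.2 W/m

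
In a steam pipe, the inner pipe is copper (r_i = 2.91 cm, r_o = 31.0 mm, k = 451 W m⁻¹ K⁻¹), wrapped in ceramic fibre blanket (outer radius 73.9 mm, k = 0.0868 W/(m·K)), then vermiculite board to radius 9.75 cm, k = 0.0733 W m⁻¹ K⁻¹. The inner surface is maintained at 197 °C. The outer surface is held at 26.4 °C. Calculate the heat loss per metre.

Treat each layer as a resistance in series:
  R'_copper = ln(0.0310/0.0291)/(2πk) = 0.06325/(2π·451) = 2.232×10^-5 m·K/W
  R'_ceramic fibre blanket = ln(0.0739/0.0310)/(2πk) = 0.8687/(2π·0.0868) = 1.593 m·K/W
  R'_vermiculite board = ln(0.0975/0.0739)/(2πk) = 0.2771/(2π·0.0733) = 0.6017 m·K/W
ΣR = 2.232×10^-5 + 1.593 + 0.6017 = 2.195 m·K/W
Q' = ΔT/ΣR = (197 °C − 26.4 °C)/2.195 = 77.7 W/m

Q' = 77.7 W/m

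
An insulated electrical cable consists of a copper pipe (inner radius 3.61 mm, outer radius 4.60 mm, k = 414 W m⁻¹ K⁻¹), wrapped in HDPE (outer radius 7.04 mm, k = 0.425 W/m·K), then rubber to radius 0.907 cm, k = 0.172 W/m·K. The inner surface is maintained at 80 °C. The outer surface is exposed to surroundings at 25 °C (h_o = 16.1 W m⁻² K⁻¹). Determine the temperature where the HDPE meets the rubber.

T = 74.1 °C

Series thermal resistances, inner to outer:
  R'_copper = ln(0.00460/0.00361)/(2πk) = 0.2423/(2π·414) = 9.317×10^-5 m·K/W
  R'_HDPE = ln(0.00704/0.00460)/(2πk) = 0.4256/(2π·0.425) = 0.1594 m·K/W
  R'_rubber = ln(0.00907/0.00704)/(2πk) = 0.2534/(2π·0.172) = 0.2344 m·K/W
  R'_conv,out = 1/(2πr h) = 1/(2π·0.00907·16.1) = 1.090 m·K/W
ΣR = 9.317×10^-5 + 0.1594 + 0.2344 + 1.090 = 1.484 m·K/W
Q' = ΔT/ΣR = (80 °C − 25 °C)/1.484 = 37.06 W/m
From the inner boundary to the HDPE/rubber interface, ΣR_partial = 0.1595 m·K/W.
T_interface = T_in − Q'·ΣR_partial = 80 °C − (37.06)(0.1595) = 74.1 °C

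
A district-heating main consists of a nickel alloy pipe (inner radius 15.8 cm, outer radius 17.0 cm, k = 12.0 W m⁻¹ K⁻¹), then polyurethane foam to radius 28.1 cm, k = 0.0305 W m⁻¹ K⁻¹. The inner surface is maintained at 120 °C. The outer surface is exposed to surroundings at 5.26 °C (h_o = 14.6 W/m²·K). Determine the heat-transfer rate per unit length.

Series thermal resistances, inner to outer:
  R'_nickel alloy = ln(0.170/0.158)/(2πk) = 0.07320/(2π·12.0) = 9.709×10^-4 m·K/W
  R'_polyurethane foam = ln(0.281/0.170)/(2πk) = 0.5026/(2π·0.0305) = 2.622 m·K/W
  R'_conv,out = 1/(2πr h) = 1/(2π·0.281·14.6) = 0.03879 m·K/W
ΣR = 9.709×10^-4 + 2.622 + 0.03879 = 2.662 m·K/W
Q' = ΔT/ΣR = (120 °C − 5.26 °C)/2.662 = 43.1 W/m

Q' = 43.1 W/m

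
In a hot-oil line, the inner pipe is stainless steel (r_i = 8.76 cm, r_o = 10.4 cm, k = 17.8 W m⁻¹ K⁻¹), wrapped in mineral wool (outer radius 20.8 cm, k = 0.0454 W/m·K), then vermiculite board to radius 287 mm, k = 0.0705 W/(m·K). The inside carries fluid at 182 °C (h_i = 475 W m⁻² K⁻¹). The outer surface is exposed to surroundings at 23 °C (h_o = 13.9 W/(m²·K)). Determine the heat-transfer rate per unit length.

Q' = 49.7 W/m

Treat each layer as a resistance in series:
  R'_conv,in = 1/(2πr h) = 1/(2π·0.0876·475) = 0.003825 m·K/W
  R'_stainless steel = ln(0.104/0.0876)/(2πk) = 0.1716/(2π·17.8) = 0.001534 m·K/W
  R'_mineral wool = ln(0.208/0.104)/(2πk) = 0.6931/(2π·0.0454) = 2.430 m·K/W
  R'_vermiculite board = ln(0.287/0.208)/(2πk) = 0.3219/(2π·0.0705) = 0.7268 m·K/W
  R'_conv,out = 1/(2πr h) = 1/(2π·0.287·13.9) = 0.03990 m·K/W
ΣR = 0.003825 + 0.001534 + 2.430 + 0.7268 + 0.03990 = 3.202 m·K/W
Q' = ΔT/ΣR = (182 °C − 23 °C)/3.202 = 49.7 W/m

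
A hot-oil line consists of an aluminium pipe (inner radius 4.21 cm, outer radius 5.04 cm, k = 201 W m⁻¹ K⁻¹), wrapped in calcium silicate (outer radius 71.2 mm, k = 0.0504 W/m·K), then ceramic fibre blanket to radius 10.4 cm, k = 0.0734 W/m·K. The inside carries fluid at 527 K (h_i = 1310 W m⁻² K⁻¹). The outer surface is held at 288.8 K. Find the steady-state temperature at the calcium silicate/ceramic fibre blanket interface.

Treat each layer as a resistance in series:
  R'_conv,in = 1/(2πr h) = 1/(2π·0.0421·1310) = 0.002886 m·K/W
  R'_aluminium = ln(0.0504/0.0421)/(2πk) = 0.1799/(2π·201) = 1.425×10^-4 m·K/W
  R'_calcium silicate = ln(0.0712/0.0504)/(2πk) = 0.3455/(2π·0.0504) = 1.091 m·K/W
  R'_ceramic fibre blanket = ln(0.104/0.0712)/(2πk) = 0.3789/(2π·0.0734) = 0.8216 m·K/W
ΣR = 0.002886 + 1.425×10^-4 + 1.091 + 0.8216 = 1.916 m·K/W
Q' = ΔT/ΣR = (527 K − 288.8 K)/1.916 = 124.3 W/m
From the inner boundary to the calcium silicate/ceramic fibre blanket interface, ΣR_partial = 1.094 m·K/W.
T_interface = T_in − Q'·ΣR_partial = 527 K − (124.3)(1.094) = 391 K

T = 391 K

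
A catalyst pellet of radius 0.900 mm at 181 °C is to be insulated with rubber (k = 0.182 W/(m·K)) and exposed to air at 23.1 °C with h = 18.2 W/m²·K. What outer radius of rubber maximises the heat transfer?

r_cr = 2.00 cm

For a sphere, r_cr = 2k_ins/h = 2·0.182/18.2 = 0.0200 m = 2.00 cm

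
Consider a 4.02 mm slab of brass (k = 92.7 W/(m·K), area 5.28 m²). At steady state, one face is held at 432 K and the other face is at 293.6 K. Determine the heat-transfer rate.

Q = 1.69×10^7 W

Q = kA·ΔT/L = 92.7 × 5.28 × |432 K − 293.6 K| / 0.00402 = 1.69×10^7 W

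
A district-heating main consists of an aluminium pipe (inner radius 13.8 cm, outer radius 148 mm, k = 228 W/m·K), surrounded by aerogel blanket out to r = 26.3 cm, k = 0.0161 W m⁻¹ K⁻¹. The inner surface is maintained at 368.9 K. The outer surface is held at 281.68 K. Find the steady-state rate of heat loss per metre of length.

Resistance network (inner→outer):
  R'_aluminium = ln(0.148/0.138)/(2πk) = 0.06996/(2π·228) = 4.883×10^-5 m·K/W
  R'_aerogel blanket = ln(0.263/0.148)/(2πk) = 0.5749/(2π·0.0161) = 5.684 m·K/W
ΣR = 4.883×10^-5 + 5.684 = 5.684 m·K/W
Q' = ΔT/ΣR = (368.9 K − 281.68 K)/5.684 = 15.3 W/m

Q' = 15.3 W/m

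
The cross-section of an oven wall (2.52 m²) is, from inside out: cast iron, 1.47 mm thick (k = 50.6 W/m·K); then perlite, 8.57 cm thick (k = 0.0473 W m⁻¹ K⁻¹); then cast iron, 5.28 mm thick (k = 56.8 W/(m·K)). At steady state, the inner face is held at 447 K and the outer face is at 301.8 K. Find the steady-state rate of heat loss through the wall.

Resistance network (inner→outer):
  R_cast iron = L/(kA) = 0.00147/(50.6·2.52) = 1.153×10^-5 K/W
  R_perlite = L/(kA) = 0.0857/(0.0473·2.52) = 0.7190 K/W
  R_cast iron = L/(kA) = 0.00528/(56.8·2.52) = 3.689×10^-5 K/W
ΣR = 1.153×10^-5 + 0.7190 + 3.689×10^-5 = 0.7190 K/W
Q = ΔT/ΣR = (447 K − 301.8 K)/0.7190 = 202 W

Q = 202 W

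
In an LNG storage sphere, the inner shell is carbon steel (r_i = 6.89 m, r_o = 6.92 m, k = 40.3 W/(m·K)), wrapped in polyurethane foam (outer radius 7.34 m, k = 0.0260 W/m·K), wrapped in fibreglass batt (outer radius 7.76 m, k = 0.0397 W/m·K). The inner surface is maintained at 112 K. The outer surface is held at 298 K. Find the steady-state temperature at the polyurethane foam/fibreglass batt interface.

Treat each layer as a resistance in series:
  R_carbon steel = (1/6.89 − 1/6.92)/(4πk) = 6.292×10^-4/(4π·40.3) = 1.242×10^-6 K/W
  R_polyurethane foam = (1/6.92 − 1/7.34)/(4πk) = 0.008269/(4π·0.0260) = 0.02531 K/W
  R_fibreglass batt = (1/7.34 − 1/7.76)/(4πk) = 0.007374/(4π·0.0397) = 0.01478 K/W
ΣR = 1.242×10^-6 + 0.02531 + 0.01478 = 0.04009 K/W
Q = ΔT/ΣR = (112 K − 298 K)/0.04009 = -4640 W
From the inner boundary to the polyurethane foam/fibreglass batt interface, ΣR_partial = 0.02531 K/W.
T_interface = T_in − Q·ΣR_partial = 112 K − (-4640)(0.02531) = 229.4 K

T = 229.4 K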